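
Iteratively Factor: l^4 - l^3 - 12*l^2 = (l + 3)*(l^3 - 4*l^2) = l*(l + 3)*(l^2 - 4*l) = l*(l - 4)*(l + 3)*(l)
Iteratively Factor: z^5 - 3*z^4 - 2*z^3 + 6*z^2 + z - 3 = (z + 1)*(z^4 - 4*z^3 + 2*z^2 + 4*z - 3) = (z - 3)*(z + 1)*(z^3 - z^2 - z + 1) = (z - 3)*(z + 1)^2*(z^2 - 2*z + 1) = (z - 3)*(z - 1)*(z + 1)^2*(z - 1)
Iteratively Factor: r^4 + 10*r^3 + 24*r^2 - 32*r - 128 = (r - 2)*(r^3 + 12*r^2 + 48*r + 64) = (r - 2)*(r + 4)*(r^2 + 8*r + 16) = (r - 2)*(r + 4)^2*(r + 4)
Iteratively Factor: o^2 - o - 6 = (o - 3)*(o + 2)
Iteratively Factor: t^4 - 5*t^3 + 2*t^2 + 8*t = (t - 4)*(t^3 - t^2 - 2*t) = (t - 4)*(t - 2)*(t^2 + t) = (t - 4)*(t - 2)*(t + 1)*(t)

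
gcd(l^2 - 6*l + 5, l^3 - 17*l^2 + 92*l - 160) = l - 5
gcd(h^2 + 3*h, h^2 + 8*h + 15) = h + 3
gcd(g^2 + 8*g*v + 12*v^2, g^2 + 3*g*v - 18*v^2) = g + 6*v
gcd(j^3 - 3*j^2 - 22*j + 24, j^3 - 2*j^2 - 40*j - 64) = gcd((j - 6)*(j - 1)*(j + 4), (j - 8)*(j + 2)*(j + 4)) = j + 4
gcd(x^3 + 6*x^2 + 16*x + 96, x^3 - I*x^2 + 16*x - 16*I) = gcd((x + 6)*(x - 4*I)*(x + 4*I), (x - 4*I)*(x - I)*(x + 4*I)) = x^2 + 16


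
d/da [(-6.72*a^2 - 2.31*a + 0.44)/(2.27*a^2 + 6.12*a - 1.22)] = (-35.8827*a^2 + 14.3992*a + 0.1254)/(5.1529*a^4 + 27.7848*a^3 + 31.9156*a^2 - 14.9328*a + 1.4884)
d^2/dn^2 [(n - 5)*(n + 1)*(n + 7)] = 6*n + 6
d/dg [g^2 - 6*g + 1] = 2*g - 6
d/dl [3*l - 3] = 3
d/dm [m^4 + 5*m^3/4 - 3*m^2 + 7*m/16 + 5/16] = 4*m^3 + 15*m^2/4 - 6*m + 7/16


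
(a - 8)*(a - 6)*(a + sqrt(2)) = a^3 - 14*a^2 + sqrt(2)*a^2 - 14*sqrt(2)*a + 48*a + 48*sqrt(2)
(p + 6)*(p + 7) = p^2 + 13*p + 42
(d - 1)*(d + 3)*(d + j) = d^3 + d^2*j + 2*d^2 + 2*d*j - 3*d - 3*j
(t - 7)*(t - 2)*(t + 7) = t^3 - 2*t^2 - 49*t + 98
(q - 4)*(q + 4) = q^2 - 16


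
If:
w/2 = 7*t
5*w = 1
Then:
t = 1/70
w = 1/5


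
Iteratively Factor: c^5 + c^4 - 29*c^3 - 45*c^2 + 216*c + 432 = (c + 3)*(c^4 - 2*c^3 - 23*c^2 + 24*c + 144) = (c - 4)*(c + 3)*(c^3 + 2*c^2 - 15*c - 36) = (c - 4)*(c + 3)^2*(c^2 - c - 12) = (c - 4)*(c + 3)^3*(c - 4)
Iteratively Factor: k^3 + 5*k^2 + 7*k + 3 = (k + 3)*(k^2 + 2*k + 1) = (k + 1)*(k + 3)*(k + 1)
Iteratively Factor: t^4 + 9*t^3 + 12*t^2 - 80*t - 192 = (t + 4)*(t^3 + 5*t^2 - 8*t - 48) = (t - 3)*(t + 4)*(t^2 + 8*t + 16) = (t - 3)*(t + 4)^2*(t + 4)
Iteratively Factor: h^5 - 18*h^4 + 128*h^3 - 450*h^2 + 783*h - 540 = (h - 4)*(h^4 - 14*h^3 + 72*h^2 - 162*h + 135) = (h - 5)*(h - 4)*(h^3 - 9*h^2 + 27*h - 27) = (h - 5)*(h - 4)*(h - 3)*(h^2 - 6*h + 9) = (h - 5)*(h - 4)*(h - 3)^2*(h - 3)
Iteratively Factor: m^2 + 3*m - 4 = (m - 1)*(m + 4)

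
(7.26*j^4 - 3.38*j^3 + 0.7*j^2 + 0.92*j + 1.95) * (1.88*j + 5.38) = 13.6488*j^5 + 32.7044*j^4 - 16.8684*j^3 + 5.4956*j^2 + 8.6156*j + 10.491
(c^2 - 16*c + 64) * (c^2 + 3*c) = c^4 - 13*c^3 + 16*c^2 + 192*c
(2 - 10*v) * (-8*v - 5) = 80*v^2 + 34*v - 10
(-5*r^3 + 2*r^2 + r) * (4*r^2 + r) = -20*r^5 + 3*r^4 + 6*r^3 + r^2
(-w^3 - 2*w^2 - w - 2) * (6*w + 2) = -6*w^4 - 14*w^3 - 10*w^2 - 14*w - 4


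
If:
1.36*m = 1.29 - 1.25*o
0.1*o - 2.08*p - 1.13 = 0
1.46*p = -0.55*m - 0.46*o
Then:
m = -9.16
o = 11.00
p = -0.01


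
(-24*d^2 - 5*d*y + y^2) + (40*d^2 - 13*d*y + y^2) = 16*d^2 - 18*d*y + 2*y^2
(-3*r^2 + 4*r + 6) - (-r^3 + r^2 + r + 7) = r^3 - 4*r^2 + 3*r - 1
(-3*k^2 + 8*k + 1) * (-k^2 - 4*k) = 3*k^4 + 4*k^3 - 33*k^2 - 4*k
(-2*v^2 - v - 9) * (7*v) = -14*v^3 - 7*v^2 - 63*v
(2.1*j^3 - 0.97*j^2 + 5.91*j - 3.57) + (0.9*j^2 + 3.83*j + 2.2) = 2.1*j^3 - 0.07*j^2 + 9.74*j - 1.37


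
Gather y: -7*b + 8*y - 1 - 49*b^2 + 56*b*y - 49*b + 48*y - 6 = -49*b^2 - 56*b + y*(56*b + 56) - 7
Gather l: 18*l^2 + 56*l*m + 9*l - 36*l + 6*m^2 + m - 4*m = 18*l^2 + l*(56*m - 27) + 6*m^2 - 3*m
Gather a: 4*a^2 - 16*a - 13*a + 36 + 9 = 4*a^2 - 29*a + 45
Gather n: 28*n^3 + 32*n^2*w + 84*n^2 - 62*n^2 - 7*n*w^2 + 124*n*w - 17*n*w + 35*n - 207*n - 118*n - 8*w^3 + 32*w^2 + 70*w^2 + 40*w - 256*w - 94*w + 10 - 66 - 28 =28*n^3 + n^2*(32*w + 22) + n*(-7*w^2 + 107*w - 290) - 8*w^3 + 102*w^2 - 310*w - 84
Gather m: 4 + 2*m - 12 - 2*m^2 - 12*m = -2*m^2 - 10*m - 8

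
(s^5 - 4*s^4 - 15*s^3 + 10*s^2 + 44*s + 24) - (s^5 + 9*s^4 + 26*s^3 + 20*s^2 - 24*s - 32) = -13*s^4 - 41*s^3 - 10*s^2 + 68*s + 56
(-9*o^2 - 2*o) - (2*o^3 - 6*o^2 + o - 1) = -2*o^3 - 3*o^2 - 3*o + 1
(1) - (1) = 0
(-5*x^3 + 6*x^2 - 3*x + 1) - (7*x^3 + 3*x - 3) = -12*x^3 + 6*x^2 - 6*x + 4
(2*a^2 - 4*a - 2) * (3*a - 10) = 6*a^3 - 32*a^2 + 34*a + 20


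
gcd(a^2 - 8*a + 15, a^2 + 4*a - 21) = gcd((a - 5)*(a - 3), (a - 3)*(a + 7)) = a - 3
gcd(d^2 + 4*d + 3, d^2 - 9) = d + 3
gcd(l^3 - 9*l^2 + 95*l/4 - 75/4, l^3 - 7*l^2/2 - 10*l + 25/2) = l - 5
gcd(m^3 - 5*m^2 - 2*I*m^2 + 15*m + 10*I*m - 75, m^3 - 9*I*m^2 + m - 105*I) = m^2 - 2*I*m + 15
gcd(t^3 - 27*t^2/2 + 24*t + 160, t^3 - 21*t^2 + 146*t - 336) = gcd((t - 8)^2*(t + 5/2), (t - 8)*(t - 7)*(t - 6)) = t - 8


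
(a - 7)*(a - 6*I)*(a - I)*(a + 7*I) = a^4 - 7*a^3 + 43*a^2 - 301*a - 42*I*a + 294*I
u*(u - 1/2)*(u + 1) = u^3 + u^2/2 - u/2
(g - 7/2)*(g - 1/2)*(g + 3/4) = g^3 - 13*g^2/4 - 5*g/4 + 21/16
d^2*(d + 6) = d^3 + 6*d^2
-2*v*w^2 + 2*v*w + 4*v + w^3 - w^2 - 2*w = (-2*v + w)*(w - 2)*(w + 1)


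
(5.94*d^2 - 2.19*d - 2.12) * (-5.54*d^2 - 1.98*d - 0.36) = -32.9076*d^4 + 0.3714*d^3 + 13.9426*d^2 + 4.986*d + 0.7632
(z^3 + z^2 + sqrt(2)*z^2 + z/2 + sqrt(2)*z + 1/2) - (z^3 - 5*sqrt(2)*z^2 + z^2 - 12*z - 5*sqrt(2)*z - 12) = 6*sqrt(2)*z^2 + 6*sqrt(2)*z + 25*z/2 + 25/2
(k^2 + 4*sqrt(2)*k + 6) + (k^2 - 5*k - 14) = 2*k^2 - 5*k + 4*sqrt(2)*k - 8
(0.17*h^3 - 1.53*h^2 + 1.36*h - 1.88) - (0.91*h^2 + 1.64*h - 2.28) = 0.17*h^3 - 2.44*h^2 - 0.28*h + 0.4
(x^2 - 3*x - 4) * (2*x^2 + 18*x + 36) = 2*x^4 + 12*x^3 - 26*x^2 - 180*x - 144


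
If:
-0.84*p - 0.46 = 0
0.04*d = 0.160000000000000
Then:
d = 4.00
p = -0.55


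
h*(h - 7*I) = h^2 - 7*I*h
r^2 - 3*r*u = r*(r - 3*u)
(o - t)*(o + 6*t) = o^2 + 5*o*t - 6*t^2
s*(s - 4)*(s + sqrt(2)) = s^3 - 4*s^2 + sqrt(2)*s^2 - 4*sqrt(2)*s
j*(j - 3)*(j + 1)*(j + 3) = j^4 + j^3 - 9*j^2 - 9*j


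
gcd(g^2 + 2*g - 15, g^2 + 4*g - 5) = g + 5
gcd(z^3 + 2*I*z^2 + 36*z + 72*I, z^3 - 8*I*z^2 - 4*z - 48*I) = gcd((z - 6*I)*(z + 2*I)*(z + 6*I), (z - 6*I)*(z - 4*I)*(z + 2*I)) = z^2 - 4*I*z + 12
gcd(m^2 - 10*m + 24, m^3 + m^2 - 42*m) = m - 6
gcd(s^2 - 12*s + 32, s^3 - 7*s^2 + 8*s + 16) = s - 4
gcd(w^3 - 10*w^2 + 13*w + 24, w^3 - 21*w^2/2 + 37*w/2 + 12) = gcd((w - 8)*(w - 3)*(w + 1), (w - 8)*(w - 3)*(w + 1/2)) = w^2 - 11*w + 24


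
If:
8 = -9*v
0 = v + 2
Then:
No Solution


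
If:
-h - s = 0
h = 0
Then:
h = 0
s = 0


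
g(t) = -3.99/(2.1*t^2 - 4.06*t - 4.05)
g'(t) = -3.99*(4.06 - 4.2*t)/(2.1*t^2 - 4.06*t - 4.05)^2 = (16.758*t - 16.1994)/(-2.1*t^2 + 4.06*t + 4.05)^2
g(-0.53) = 3.05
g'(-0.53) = -14.65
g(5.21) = -0.13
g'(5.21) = 0.07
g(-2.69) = -0.18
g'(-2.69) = -0.13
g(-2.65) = -0.19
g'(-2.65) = -0.13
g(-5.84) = -0.04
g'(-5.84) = -0.01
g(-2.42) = -0.22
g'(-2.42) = -0.17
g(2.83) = -3.12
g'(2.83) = 19.09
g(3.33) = -0.70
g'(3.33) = 1.21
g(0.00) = 0.99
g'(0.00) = -0.99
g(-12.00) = -0.01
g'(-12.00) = -0.00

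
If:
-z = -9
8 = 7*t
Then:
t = 8/7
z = 9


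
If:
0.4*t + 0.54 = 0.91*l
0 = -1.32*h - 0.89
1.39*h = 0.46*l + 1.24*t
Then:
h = -0.67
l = 0.22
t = -0.84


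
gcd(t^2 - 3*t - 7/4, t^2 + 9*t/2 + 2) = t + 1/2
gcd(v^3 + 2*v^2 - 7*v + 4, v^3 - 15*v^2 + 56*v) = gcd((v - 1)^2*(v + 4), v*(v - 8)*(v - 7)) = 1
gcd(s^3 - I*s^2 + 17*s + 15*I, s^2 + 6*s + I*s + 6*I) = s + I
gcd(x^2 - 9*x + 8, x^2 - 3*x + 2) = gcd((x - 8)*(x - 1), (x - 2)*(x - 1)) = x - 1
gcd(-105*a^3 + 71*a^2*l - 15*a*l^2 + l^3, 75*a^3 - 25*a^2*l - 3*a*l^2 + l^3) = 15*a^2 - 8*a*l + l^2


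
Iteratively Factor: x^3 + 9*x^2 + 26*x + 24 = (x + 4)*(x^2 + 5*x + 6) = (x + 3)*(x + 4)*(x + 2)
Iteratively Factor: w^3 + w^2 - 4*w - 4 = (w - 2)*(w^2 + 3*w + 2) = (w - 2)*(w + 2)*(w + 1)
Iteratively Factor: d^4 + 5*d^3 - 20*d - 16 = (d - 2)*(d^3 + 7*d^2 + 14*d + 8) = (d - 2)*(d + 4)*(d^2 + 3*d + 2) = (d - 2)*(d + 1)*(d + 4)*(d + 2)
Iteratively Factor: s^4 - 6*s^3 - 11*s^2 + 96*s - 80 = (s + 4)*(s^3 - 10*s^2 + 29*s - 20) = (s - 5)*(s + 4)*(s^2 - 5*s + 4) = (s - 5)*(s - 1)*(s + 4)*(s - 4)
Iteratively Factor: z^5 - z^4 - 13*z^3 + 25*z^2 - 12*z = (z + 4)*(z^4 - 5*z^3 + 7*z^2 - 3*z) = (z - 1)*(z + 4)*(z^3 - 4*z^2 + 3*z) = (z - 1)^2*(z + 4)*(z^2 - 3*z) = (z - 3)*(z - 1)^2*(z + 4)*(z)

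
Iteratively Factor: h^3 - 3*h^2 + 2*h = (h)*(h^2 - 3*h + 2) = h*(h - 1)*(h - 2)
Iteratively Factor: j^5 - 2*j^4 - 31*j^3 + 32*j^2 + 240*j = (j - 5)*(j^4 + 3*j^3 - 16*j^2 - 48*j) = j*(j - 5)*(j^3 + 3*j^2 - 16*j - 48) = j*(j - 5)*(j + 4)*(j^2 - j - 12) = j*(j - 5)*(j + 3)*(j + 4)*(j - 4)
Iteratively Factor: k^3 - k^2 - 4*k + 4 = (k + 2)*(k^2 - 3*k + 2) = (k - 2)*(k + 2)*(k - 1)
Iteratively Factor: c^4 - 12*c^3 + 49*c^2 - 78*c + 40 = (c - 5)*(c^3 - 7*c^2 + 14*c - 8) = (c - 5)*(c - 4)*(c^2 - 3*c + 2) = (c - 5)*(c - 4)*(c - 2)*(c - 1)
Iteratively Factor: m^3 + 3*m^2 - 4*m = (m + 4)*(m^2 - m) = m*(m + 4)*(m - 1)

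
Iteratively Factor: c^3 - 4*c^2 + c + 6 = (c - 3)*(c^2 - c - 2) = (c - 3)*(c + 1)*(c - 2)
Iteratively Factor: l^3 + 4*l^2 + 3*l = (l + 3)*(l^2 + l) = (l + 1)*(l + 3)*(l)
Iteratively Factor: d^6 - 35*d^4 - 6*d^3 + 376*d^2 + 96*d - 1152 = (d - 2)*(d^5 + 2*d^4 - 31*d^3 - 68*d^2 + 240*d + 576) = (d - 4)*(d - 2)*(d^4 + 6*d^3 - 7*d^2 - 96*d - 144) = (d - 4)*(d - 2)*(d + 3)*(d^3 + 3*d^2 - 16*d - 48) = (d - 4)^2*(d - 2)*(d + 3)*(d^2 + 7*d + 12) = (d - 4)^2*(d - 2)*(d + 3)*(d + 4)*(d + 3)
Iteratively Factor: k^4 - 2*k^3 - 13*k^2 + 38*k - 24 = (k - 3)*(k^3 + k^2 - 10*k + 8) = (k - 3)*(k + 4)*(k^2 - 3*k + 2) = (k - 3)*(k - 2)*(k + 4)*(k - 1)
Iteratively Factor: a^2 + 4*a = (a)*(a + 4)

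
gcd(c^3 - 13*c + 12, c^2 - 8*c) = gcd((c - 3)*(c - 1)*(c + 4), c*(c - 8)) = 1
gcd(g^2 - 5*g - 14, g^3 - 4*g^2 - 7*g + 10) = g + 2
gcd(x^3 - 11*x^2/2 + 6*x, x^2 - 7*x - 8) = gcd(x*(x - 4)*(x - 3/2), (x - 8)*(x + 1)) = 1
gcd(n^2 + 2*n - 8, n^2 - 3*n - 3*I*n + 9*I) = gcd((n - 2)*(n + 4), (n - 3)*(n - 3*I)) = 1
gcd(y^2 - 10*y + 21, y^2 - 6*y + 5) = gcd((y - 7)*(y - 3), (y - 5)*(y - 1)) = 1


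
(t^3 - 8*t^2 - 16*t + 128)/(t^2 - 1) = (t^3 - 8*t^2 - 16*t + 128)/(t^2 - 1)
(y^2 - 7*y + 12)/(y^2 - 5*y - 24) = (-y^2 + 7*y - 12)/(-y^2 + 5*y + 24)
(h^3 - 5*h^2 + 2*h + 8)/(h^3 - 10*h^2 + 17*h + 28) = (h - 2)/(h - 7)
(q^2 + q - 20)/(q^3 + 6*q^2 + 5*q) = (q - 4)/(q*(q + 1))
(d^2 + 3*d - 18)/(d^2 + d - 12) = (d + 6)/(d + 4)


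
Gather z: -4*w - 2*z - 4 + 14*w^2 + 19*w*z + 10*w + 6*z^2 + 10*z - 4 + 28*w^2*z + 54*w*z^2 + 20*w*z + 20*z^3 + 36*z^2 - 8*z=14*w^2 + 6*w + 20*z^3 + z^2*(54*w + 42) + z*(28*w^2 + 39*w) - 8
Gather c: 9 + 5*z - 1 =5*z + 8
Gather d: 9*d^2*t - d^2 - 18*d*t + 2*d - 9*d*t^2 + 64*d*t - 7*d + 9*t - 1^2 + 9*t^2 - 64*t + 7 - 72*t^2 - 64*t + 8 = d^2*(9*t - 1) + d*(-9*t^2 + 46*t - 5) - 63*t^2 - 119*t + 14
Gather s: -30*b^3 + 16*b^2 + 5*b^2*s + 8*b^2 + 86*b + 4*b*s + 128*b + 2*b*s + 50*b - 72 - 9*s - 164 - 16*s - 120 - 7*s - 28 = -30*b^3 + 24*b^2 + 264*b + s*(5*b^2 + 6*b - 32) - 384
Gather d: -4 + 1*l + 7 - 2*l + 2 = 5 - l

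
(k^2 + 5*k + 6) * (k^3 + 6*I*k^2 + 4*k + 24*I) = k^5 + 5*k^4 + 6*I*k^4 + 10*k^3 + 30*I*k^3 + 20*k^2 + 60*I*k^2 + 24*k + 120*I*k + 144*I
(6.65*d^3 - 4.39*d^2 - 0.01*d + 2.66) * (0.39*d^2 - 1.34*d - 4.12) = 2.5935*d^5 - 10.6231*d^4 - 21.5193*d^3 + 19.1376*d^2 - 3.5232*d - 10.9592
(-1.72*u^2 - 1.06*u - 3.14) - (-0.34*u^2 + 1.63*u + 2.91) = -1.38*u^2 - 2.69*u - 6.05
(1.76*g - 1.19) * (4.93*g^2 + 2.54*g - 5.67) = 8.6768*g^3 - 1.3963*g^2 - 13.0018*g + 6.7473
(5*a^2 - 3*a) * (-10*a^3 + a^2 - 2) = -50*a^5 + 35*a^4 - 3*a^3 - 10*a^2 + 6*a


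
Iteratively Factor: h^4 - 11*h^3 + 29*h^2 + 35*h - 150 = (h - 5)*(h^3 - 6*h^2 - h + 30) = (h - 5)*(h - 3)*(h^2 - 3*h - 10) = (h - 5)^2*(h - 3)*(h + 2)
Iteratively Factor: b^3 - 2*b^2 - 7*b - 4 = (b - 4)*(b^2 + 2*b + 1) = (b - 4)*(b + 1)*(b + 1)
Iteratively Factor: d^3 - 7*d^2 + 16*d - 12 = (d - 2)*(d^2 - 5*d + 6) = (d - 2)^2*(d - 3)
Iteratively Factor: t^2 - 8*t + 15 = (t - 5)*(t - 3)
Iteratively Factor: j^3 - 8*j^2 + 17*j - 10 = (j - 1)*(j^2 - 7*j + 10) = (j - 5)*(j - 1)*(j - 2)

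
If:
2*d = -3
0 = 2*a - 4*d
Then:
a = -3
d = -3/2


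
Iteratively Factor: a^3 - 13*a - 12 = (a + 3)*(a^2 - 3*a - 4) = (a + 1)*(a + 3)*(a - 4)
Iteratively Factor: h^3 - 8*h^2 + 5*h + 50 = (h - 5)*(h^2 - 3*h - 10) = (h - 5)*(h + 2)*(h - 5)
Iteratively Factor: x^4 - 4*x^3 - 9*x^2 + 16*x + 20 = (x - 2)*(x^3 - 2*x^2 - 13*x - 10) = (x - 2)*(x + 1)*(x^2 - 3*x - 10) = (x - 5)*(x - 2)*(x + 1)*(x + 2)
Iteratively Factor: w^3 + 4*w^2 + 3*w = (w)*(w^2 + 4*w + 3) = w*(w + 1)*(w + 3)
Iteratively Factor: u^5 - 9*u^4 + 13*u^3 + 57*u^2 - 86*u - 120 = (u + 1)*(u^4 - 10*u^3 + 23*u^2 + 34*u - 120) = (u - 3)*(u + 1)*(u^3 - 7*u^2 + 2*u + 40) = (u - 5)*(u - 3)*(u + 1)*(u^2 - 2*u - 8) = (u - 5)*(u - 4)*(u - 3)*(u + 1)*(u + 2)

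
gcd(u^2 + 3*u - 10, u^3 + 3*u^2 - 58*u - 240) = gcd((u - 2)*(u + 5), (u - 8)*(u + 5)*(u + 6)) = u + 5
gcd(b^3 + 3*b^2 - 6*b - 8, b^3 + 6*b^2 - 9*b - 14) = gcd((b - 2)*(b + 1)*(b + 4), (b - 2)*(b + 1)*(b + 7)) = b^2 - b - 2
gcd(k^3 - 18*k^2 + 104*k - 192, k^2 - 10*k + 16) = k - 8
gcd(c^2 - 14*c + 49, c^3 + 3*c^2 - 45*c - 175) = c - 7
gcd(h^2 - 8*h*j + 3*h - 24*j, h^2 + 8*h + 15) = h + 3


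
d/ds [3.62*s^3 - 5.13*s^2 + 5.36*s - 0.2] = 10.86*s^2 - 10.26*s + 5.36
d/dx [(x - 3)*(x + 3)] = 2*x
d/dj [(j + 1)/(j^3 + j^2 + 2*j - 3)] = (j^3 + j^2 + 2*j - (j + 1)*(3*j^2 + 2*j + 2) - 3)/(j^3 + j^2 + 2*j - 3)^2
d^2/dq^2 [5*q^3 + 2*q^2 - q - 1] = 30*q + 4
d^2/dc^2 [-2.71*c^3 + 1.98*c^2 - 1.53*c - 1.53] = 3.96 - 16.26*c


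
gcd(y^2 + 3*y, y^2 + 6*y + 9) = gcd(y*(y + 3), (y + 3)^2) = y + 3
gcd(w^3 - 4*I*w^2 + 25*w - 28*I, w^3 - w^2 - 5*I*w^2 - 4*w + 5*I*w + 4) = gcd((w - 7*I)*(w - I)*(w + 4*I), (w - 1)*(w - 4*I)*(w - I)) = w - I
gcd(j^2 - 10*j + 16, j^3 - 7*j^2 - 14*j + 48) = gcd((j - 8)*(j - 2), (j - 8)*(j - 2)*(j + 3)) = j^2 - 10*j + 16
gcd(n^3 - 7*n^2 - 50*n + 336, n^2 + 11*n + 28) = n + 7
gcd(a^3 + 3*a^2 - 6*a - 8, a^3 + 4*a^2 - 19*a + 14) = a - 2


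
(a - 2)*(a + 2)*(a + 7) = a^3 + 7*a^2 - 4*a - 28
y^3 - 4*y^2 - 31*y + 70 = (y - 7)*(y - 2)*(y + 5)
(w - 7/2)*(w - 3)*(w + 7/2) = w^3 - 3*w^2 - 49*w/4 + 147/4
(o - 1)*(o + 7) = o^2 + 6*o - 7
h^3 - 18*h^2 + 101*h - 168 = (h - 8)*(h - 7)*(h - 3)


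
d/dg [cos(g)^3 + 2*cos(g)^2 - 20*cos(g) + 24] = (-3*cos(g)^2 - 4*cos(g) + 20)*sin(g)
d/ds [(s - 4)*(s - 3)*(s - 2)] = 3*s^2 - 18*s + 26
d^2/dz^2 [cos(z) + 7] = -cos(z)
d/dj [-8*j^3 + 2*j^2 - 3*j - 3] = -24*j^2 + 4*j - 3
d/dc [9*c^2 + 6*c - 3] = 18*c + 6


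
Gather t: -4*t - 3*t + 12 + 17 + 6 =35 - 7*t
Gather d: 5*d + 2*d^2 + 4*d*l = 2*d^2 + d*(4*l + 5)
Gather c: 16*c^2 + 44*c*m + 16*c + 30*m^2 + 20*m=16*c^2 + c*(44*m + 16) + 30*m^2 + 20*m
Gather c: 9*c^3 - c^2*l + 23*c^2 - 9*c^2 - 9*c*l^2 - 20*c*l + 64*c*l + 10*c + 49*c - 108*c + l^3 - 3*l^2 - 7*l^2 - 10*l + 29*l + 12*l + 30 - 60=9*c^3 + c^2*(14 - l) + c*(-9*l^2 + 44*l - 49) + l^3 - 10*l^2 + 31*l - 30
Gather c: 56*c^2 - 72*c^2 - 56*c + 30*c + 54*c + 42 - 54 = -16*c^2 + 28*c - 12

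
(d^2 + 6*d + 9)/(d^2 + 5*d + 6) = (d + 3)/(d + 2)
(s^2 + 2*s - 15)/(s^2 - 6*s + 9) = (s + 5)/(s - 3)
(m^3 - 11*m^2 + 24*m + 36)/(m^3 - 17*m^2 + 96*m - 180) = (m + 1)/(m - 5)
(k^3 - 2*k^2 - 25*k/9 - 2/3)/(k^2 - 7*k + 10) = (9*k^3 - 18*k^2 - 25*k - 6)/(9*(k^2 - 7*k + 10))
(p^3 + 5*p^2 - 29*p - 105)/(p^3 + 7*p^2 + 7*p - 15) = (p^2 + 2*p - 35)/(p^2 + 4*p - 5)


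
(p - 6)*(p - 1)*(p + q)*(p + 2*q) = p^4 + 3*p^3*q - 7*p^3 + 2*p^2*q^2 - 21*p^2*q + 6*p^2 - 14*p*q^2 + 18*p*q + 12*q^2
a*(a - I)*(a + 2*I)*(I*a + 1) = I*a^4 + 3*I*a^2 + 2*a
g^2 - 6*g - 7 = (g - 7)*(g + 1)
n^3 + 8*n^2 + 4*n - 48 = (n - 2)*(n + 4)*(n + 6)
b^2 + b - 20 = (b - 4)*(b + 5)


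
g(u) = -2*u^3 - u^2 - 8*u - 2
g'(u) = -6*u^2 - 2*u - 8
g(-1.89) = 23.05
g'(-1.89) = -25.65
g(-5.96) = 433.58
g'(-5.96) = -209.21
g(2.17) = -44.51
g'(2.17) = -40.59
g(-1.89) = 23.05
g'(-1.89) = -25.65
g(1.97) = -36.93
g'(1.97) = -35.23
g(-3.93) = 135.39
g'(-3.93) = -92.81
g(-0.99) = 6.88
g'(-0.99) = -11.90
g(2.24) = -47.42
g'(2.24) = -42.59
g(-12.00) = 3406.00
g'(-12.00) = -848.00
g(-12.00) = 3406.00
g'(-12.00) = -848.00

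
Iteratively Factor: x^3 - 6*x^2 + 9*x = (x)*(x^2 - 6*x + 9) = x*(x - 3)*(x - 3)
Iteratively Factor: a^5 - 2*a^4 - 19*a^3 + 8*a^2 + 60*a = (a + 3)*(a^4 - 5*a^3 - 4*a^2 + 20*a) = (a + 2)*(a + 3)*(a^3 - 7*a^2 + 10*a) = (a - 5)*(a + 2)*(a + 3)*(a^2 - 2*a) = a*(a - 5)*(a + 2)*(a + 3)*(a - 2)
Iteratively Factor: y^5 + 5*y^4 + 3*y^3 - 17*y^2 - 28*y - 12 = (y + 2)*(y^4 + 3*y^3 - 3*y^2 - 11*y - 6) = (y + 2)*(y + 3)*(y^3 - 3*y - 2) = (y + 1)*(y + 2)*(y + 3)*(y^2 - y - 2) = (y - 2)*(y + 1)*(y + 2)*(y + 3)*(y + 1)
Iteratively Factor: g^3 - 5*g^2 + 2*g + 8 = (g + 1)*(g^2 - 6*g + 8) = (g - 4)*(g + 1)*(g - 2)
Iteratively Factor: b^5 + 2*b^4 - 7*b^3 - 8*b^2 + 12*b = (b - 2)*(b^4 + 4*b^3 + b^2 - 6*b) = b*(b - 2)*(b^3 + 4*b^2 + b - 6) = b*(b - 2)*(b + 2)*(b^2 + 2*b - 3) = b*(b - 2)*(b - 1)*(b + 2)*(b + 3)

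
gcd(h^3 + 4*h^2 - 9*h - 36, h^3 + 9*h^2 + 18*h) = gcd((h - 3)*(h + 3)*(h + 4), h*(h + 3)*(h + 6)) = h + 3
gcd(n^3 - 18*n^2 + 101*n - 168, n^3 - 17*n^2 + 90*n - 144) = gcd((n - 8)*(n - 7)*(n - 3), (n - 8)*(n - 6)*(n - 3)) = n^2 - 11*n + 24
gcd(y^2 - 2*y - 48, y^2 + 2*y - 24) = y + 6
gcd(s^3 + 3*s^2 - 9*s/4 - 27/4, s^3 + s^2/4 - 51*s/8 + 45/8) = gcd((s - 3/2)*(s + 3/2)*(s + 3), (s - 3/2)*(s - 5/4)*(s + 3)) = s^2 + 3*s/2 - 9/2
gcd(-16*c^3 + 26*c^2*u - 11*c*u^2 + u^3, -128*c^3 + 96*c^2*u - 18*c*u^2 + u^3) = 16*c^2 - 10*c*u + u^2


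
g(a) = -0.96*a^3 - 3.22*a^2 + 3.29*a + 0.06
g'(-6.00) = -61.75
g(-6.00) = 71.76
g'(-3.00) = -3.31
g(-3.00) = -12.87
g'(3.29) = -49.07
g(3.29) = -58.16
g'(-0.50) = 5.79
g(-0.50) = -2.27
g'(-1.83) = 5.43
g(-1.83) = -10.86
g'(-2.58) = 0.73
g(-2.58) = -13.38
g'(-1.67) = 6.01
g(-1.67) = -9.94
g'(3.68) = -59.41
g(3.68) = -79.28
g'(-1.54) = 6.38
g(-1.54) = -9.14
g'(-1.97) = 4.80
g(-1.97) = -11.58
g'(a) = -2.88*a^2 - 6.44*a + 3.29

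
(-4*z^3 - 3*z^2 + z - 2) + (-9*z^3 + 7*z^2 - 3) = -13*z^3 + 4*z^2 + z - 5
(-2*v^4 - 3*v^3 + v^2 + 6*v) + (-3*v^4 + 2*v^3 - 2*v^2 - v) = -5*v^4 - v^3 - v^2 + 5*v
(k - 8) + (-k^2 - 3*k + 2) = -k^2 - 2*k - 6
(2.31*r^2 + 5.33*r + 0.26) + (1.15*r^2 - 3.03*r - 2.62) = 3.46*r^2 + 2.3*r - 2.36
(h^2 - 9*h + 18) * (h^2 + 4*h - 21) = h^4 - 5*h^3 - 39*h^2 + 261*h - 378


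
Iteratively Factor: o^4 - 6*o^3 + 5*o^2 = (o)*(o^3 - 6*o^2 + 5*o) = o*(o - 1)*(o^2 - 5*o) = o*(o - 5)*(o - 1)*(o)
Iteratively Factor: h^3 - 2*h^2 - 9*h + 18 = (h + 3)*(h^2 - 5*h + 6) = (h - 3)*(h + 3)*(h - 2)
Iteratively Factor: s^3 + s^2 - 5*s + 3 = (s - 1)*(s^2 + 2*s - 3) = (s - 1)*(s + 3)*(s - 1)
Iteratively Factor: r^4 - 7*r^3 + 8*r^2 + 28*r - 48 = (r - 3)*(r^3 - 4*r^2 - 4*r + 16) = (r - 3)*(r + 2)*(r^2 - 6*r + 8) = (r - 4)*(r - 3)*(r + 2)*(r - 2)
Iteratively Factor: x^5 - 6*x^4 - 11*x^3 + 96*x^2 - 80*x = (x - 1)*(x^4 - 5*x^3 - 16*x^2 + 80*x) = (x - 1)*(x + 4)*(x^3 - 9*x^2 + 20*x) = x*(x - 1)*(x + 4)*(x^2 - 9*x + 20) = x*(x - 5)*(x - 1)*(x + 4)*(x - 4)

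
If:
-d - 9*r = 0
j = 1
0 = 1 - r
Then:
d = -9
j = 1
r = 1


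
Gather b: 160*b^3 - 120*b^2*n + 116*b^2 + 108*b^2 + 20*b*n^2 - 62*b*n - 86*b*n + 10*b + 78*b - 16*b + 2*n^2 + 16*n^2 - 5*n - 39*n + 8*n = 160*b^3 + b^2*(224 - 120*n) + b*(20*n^2 - 148*n + 72) + 18*n^2 - 36*n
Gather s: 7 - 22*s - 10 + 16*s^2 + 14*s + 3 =16*s^2 - 8*s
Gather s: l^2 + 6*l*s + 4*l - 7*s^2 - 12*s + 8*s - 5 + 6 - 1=l^2 + 4*l - 7*s^2 + s*(6*l - 4)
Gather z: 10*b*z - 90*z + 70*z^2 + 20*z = 70*z^2 + z*(10*b - 70)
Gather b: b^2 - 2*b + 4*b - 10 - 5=b^2 + 2*b - 15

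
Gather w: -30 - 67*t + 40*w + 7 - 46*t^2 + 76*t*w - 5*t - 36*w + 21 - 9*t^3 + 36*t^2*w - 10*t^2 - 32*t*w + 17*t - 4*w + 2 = -9*t^3 - 56*t^2 - 55*t + w*(36*t^2 + 44*t)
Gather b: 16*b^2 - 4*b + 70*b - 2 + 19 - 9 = 16*b^2 + 66*b + 8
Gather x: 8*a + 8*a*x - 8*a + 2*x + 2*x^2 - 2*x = 8*a*x + 2*x^2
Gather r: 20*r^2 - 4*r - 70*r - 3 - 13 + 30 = 20*r^2 - 74*r + 14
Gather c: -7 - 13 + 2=-18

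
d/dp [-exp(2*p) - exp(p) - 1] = (-2*exp(p) - 1)*exp(p)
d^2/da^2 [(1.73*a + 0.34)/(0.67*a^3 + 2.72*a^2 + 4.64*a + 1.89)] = (4.659582*a^5 + 20.748024*a^4 + 24.755872*a^3 - 4.85369999999998*a^2 - 30.198324*a - 19.198432)/(0.300763*a^9 + 3.663024*a^8 + 21.119472*a^7 + 73.404527*a^6 + 166.92624*a^5 + 252.884256*a^4 + 250.197137*a^3 + 151.221168*a^2 + 49.723632*a + 6.751269)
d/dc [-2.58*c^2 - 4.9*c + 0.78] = -5.16*c - 4.9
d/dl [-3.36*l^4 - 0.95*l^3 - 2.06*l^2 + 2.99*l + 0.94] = -13.44*l^3 - 2.85*l^2 - 4.12*l + 2.99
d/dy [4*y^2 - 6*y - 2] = 8*y - 6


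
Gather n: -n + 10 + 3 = 13 - n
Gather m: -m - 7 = -m - 7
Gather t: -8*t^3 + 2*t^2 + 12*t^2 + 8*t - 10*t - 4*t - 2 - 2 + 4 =-8*t^3 + 14*t^2 - 6*t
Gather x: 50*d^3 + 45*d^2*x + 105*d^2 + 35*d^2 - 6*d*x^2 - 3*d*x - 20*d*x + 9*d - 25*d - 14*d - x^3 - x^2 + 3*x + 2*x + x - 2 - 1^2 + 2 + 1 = 50*d^3 + 140*d^2 - 30*d - x^3 + x^2*(-6*d - 1) + x*(45*d^2 - 23*d + 6)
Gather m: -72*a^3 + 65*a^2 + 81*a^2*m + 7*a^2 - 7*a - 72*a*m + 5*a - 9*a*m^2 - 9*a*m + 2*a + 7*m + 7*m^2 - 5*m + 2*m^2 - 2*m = -72*a^3 + 72*a^2 + m^2*(9 - 9*a) + m*(81*a^2 - 81*a)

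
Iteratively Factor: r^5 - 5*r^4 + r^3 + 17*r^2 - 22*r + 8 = (r - 4)*(r^4 - r^3 - 3*r^2 + 5*r - 2) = (r - 4)*(r - 1)*(r^3 - 3*r + 2) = (r - 4)*(r - 1)^2*(r^2 + r - 2) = (r - 4)*(r - 1)^3*(r + 2)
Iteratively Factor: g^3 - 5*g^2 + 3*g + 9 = (g + 1)*(g^2 - 6*g + 9) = (g - 3)*(g + 1)*(g - 3)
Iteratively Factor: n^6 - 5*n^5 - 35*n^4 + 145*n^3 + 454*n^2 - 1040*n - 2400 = (n - 5)*(n^5 - 35*n^3 - 30*n^2 + 304*n + 480) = (n - 5)*(n + 3)*(n^4 - 3*n^3 - 26*n^2 + 48*n + 160) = (n - 5)*(n - 4)*(n + 3)*(n^3 + n^2 - 22*n - 40) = (n - 5)^2*(n - 4)*(n + 3)*(n^2 + 6*n + 8) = (n - 5)^2*(n - 4)*(n + 3)*(n + 4)*(n + 2)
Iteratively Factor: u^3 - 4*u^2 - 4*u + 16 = (u + 2)*(u^2 - 6*u + 8) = (u - 4)*(u + 2)*(u - 2)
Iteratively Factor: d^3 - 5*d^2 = (d - 5)*(d^2) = d*(d - 5)*(d)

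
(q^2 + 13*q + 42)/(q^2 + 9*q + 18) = (q + 7)/(q + 3)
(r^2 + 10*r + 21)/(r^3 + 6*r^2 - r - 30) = (r + 7)/(r^2 + 3*r - 10)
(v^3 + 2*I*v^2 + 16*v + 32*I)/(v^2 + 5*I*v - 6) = (v^2 + 16)/(v + 3*I)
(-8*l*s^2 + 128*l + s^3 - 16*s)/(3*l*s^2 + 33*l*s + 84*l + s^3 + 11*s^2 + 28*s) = (-8*l*s + 32*l + s^2 - 4*s)/(3*l*s + 21*l + s^2 + 7*s)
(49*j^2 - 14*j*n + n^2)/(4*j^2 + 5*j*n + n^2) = (49*j^2 - 14*j*n + n^2)/(4*j^2 + 5*j*n + n^2)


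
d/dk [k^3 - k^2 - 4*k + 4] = 3*k^2 - 2*k - 4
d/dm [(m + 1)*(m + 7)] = 2*m + 8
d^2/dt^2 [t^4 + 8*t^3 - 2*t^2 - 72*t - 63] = 12*t^2 + 48*t - 4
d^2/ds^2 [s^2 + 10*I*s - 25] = 2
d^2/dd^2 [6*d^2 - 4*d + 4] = 12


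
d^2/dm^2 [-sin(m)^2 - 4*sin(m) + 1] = 4*sin(m) - 2*cos(2*m)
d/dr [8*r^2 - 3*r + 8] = 16*r - 3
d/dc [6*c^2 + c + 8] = 12*c + 1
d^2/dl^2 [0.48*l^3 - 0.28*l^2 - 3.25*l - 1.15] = 2.88*l - 0.56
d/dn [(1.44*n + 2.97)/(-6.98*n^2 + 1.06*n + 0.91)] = (10.0512*n^2 + 41.4612*n - 1.8378)/(48.7204*n^4 - 14.7976*n^3 - 11.58*n^2 + 1.9292*n + 0.8281)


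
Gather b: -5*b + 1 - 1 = -5*b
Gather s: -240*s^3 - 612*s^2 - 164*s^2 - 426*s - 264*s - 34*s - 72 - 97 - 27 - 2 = -240*s^3 - 776*s^2 - 724*s - 198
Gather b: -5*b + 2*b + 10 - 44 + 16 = -3*b - 18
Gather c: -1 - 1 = -2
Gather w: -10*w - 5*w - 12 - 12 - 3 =-15*w - 27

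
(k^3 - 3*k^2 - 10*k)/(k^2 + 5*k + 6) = k*(k - 5)/(k + 3)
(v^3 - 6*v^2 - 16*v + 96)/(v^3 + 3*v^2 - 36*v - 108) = (v^2 - 16)/(v^2 + 9*v + 18)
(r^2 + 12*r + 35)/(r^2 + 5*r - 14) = (r + 5)/(r - 2)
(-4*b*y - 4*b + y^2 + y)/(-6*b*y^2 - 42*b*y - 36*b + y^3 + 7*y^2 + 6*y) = (-4*b + y)/(-6*b*y - 36*b + y^2 + 6*y)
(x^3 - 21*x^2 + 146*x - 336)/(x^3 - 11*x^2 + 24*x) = (x^2 - 13*x + 42)/(x*(x - 3))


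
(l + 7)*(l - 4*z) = l^2 - 4*l*z + 7*l - 28*z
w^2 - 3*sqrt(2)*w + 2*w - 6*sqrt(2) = (w + 2)*(w - 3*sqrt(2))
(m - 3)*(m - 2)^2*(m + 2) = m^4 - 5*m^3 + 2*m^2 + 20*m - 24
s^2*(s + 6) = s^3 + 6*s^2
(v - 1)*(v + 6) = v^2 + 5*v - 6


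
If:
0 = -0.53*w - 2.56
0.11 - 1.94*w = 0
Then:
No Solution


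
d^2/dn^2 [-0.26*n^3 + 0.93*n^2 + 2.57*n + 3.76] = 1.86 - 1.56*n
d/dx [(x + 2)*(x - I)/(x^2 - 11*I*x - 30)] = (-(x + 2)*(x - I)*(2*x - 11*I) + (-2*x - 2 + I)*(-x^2 + 11*I*x + 30))/(-x^2 + 11*I*x + 30)^2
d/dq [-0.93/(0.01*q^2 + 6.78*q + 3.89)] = (0.0186*q + 6.3054)/(0.01*q^2 + 6.78*q + 3.89)^2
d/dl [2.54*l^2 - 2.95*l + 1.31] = 5.08*l - 2.95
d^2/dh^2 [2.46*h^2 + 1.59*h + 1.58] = 4.92000000000000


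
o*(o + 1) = o^2 + o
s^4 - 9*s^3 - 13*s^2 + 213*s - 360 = (s - 8)*(s - 3)^2*(s + 5)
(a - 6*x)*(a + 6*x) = a^2 - 36*x^2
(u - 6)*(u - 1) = u^2 - 7*u + 6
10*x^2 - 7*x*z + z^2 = (-5*x + z)*(-2*x + z)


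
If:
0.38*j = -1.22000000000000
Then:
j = -3.21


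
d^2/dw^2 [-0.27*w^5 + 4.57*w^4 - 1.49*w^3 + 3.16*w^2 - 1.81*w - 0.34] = -5.4*w^3 + 54.84*w^2 - 8.94*w + 6.32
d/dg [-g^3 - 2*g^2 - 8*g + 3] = -3*g^2 - 4*g - 8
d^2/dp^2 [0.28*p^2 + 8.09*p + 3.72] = 0.560000000000000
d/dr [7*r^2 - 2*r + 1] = 14*r - 2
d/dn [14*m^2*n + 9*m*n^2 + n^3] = 14*m^2 + 18*m*n + 3*n^2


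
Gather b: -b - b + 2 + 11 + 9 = 22 - 2*b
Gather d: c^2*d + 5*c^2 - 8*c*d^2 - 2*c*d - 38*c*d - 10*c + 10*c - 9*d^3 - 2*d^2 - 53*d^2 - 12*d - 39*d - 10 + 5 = 5*c^2 - 9*d^3 + d^2*(-8*c - 55) + d*(c^2 - 40*c - 51) - 5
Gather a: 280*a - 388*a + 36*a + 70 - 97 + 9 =-72*a - 18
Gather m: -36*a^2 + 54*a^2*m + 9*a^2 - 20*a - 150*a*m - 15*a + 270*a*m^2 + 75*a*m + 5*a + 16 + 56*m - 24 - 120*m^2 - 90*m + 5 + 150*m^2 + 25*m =-27*a^2 - 30*a + m^2*(270*a + 30) + m*(54*a^2 - 75*a - 9) - 3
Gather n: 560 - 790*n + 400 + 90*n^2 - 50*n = 90*n^2 - 840*n + 960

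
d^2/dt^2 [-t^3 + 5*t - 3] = -6*t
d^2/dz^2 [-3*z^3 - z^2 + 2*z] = -18*z - 2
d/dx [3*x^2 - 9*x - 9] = 6*x - 9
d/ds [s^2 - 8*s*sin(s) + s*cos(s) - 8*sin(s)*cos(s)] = -s*sin(s) - 8*s*cos(s) + 2*s - 8*sin(s) + cos(s) - 8*cos(2*s)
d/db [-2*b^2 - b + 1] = -4*b - 1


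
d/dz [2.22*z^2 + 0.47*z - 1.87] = 4.44*z + 0.47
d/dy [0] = 0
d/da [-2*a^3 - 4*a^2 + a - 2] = -6*a^2 - 8*a + 1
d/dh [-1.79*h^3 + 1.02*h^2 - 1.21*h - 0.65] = -5.37*h^2 + 2.04*h - 1.21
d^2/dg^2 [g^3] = 6*g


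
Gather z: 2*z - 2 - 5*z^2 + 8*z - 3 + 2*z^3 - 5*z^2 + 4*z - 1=2*z^3 - 10*z^2 + 14*z - 6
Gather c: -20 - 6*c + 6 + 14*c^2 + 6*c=14*c^2 - 14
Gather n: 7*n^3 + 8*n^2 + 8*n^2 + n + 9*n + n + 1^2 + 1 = 7*n^3 + 16*n^2 + 11*n + 2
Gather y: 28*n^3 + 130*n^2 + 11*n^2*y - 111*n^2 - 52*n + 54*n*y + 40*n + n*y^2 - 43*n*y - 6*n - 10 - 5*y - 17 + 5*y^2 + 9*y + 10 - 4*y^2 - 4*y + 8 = 28*n^3 + 19*n^2 - 18*n + y^2*(n + 1) + y*(11*n^2 + 11*n) - 9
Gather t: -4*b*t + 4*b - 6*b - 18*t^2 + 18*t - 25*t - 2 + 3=-2*b - 18*t^2 + t*(-4*b - 7) + 1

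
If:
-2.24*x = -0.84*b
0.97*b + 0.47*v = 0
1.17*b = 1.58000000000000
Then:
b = 1.35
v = -2.79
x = 0.51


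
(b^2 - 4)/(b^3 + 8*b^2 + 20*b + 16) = (b - 2)/(b^2 + 6*b + 8)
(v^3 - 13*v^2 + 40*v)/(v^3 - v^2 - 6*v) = (-v^2 + 13*v - 40)/(-v^2 + v + 6)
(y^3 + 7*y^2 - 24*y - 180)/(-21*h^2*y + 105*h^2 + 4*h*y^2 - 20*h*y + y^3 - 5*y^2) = (y^2 + 12*y + 36)/(-21*h^2 + 4*h*y + y^2)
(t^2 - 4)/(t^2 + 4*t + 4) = (t - 2)/(t + 2)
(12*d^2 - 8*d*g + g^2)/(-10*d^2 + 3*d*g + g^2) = (-6*d + g)/(5*d + g)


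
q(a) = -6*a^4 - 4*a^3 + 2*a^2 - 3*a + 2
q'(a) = -24*a^3 - 12*a^2 + 4*a - 3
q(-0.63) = 4.74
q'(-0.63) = -4.28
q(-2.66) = -200.97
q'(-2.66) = 353.16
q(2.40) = -248.04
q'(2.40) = -394.30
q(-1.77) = -23.13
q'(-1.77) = 85.41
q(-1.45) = -3.77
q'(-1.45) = 39.14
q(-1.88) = -33.66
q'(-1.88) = 106.54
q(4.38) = -2517.13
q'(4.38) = -2232.36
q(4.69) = -3283.70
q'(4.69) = -2724.07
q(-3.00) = -349.00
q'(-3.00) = 525.00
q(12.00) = -131074.00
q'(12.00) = -43155.00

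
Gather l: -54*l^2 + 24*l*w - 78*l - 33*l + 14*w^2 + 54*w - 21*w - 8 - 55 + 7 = -54*l^2 + l*(24*w - 111) + 14*w^2 + 33*w - 56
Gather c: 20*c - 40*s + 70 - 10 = 20*c - 40*s + 60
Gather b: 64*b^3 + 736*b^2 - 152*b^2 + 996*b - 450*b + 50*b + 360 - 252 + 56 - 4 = 64*b^3 + 584*b^2 + 596*b + 160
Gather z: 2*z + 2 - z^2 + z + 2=-z^2 + 3*z + 4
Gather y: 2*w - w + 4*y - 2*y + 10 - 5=w + 2*y + 5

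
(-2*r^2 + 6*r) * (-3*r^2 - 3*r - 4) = 6*r^4 - 12*r^3 - 10*r^2 - 24*r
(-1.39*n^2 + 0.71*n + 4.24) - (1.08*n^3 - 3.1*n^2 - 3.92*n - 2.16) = -1.08*n^3 + 1.71*n^2 + 4.63*n + 6.4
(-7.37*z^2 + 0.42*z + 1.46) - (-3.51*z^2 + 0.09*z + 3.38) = -3.86*z^2 + 0.33*z - 1.92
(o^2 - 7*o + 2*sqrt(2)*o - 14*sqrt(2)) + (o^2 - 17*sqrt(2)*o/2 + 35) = 2*o^2 - 13*sqrt(2)*o/2 - 7*o - 14*sqrt(2) + 35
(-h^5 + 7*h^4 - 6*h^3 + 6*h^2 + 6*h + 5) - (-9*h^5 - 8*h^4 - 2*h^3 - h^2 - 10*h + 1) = 8*h^5 + 15*h^4 - 4*h^3 + 7*h^2 + 16*h + 4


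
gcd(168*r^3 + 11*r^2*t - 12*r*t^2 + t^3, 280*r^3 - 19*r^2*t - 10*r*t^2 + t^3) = 56*r^2 - 15*r*t + t^2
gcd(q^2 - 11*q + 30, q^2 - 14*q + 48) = q - 6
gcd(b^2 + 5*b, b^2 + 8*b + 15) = b + 5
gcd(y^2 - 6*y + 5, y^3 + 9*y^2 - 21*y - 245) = y - 5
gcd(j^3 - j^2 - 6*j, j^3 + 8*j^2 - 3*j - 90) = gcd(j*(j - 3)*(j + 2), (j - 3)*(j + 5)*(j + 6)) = j - 3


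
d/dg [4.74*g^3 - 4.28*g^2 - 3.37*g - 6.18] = 14.22*g^2 - 8.56*g - 3.37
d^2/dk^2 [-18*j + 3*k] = 0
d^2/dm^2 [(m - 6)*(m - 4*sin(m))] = 2*(2*m - 12)*sin(m) - 8*cos(m) + 2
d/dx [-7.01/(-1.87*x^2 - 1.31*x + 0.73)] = (-26.2174*x - 9.1831)/(1.87*x^2 + 1.31*x - 0.73)^2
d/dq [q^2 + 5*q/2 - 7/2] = 2*q + 5/2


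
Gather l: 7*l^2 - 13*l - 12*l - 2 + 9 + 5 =7*l^2 - 25*l + 12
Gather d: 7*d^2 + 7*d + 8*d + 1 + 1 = 7*d^2 + 15*d + 2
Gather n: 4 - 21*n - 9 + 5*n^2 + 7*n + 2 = 5*n^2 - 14*n - 3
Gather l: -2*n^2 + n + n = -2*n^2 + 2*n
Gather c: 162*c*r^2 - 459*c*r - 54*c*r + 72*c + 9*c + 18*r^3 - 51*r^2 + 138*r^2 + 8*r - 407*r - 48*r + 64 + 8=c*(162*r^2 - 513*r + 81) + 18*r^3 + 87*r^2 - 447*r + 72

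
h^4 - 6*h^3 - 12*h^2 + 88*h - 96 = (h - 6)*(h - 2)^2*(h + 4)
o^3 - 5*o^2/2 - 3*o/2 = o*(o - 3)*(o + 1/2)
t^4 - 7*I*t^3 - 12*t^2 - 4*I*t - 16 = (t - 4*I)*(t - 2*I)^2*(t + I)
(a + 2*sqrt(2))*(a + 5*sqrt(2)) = a^2 + 7*sqrt(2)*a + 20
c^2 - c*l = c*(c - l)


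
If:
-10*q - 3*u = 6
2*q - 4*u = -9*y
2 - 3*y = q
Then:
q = -42/37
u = 66/37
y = 116/111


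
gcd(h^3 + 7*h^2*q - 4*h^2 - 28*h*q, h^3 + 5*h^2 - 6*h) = h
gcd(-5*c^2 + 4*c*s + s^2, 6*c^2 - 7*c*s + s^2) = -c + s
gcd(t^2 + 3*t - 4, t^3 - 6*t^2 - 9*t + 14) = t - 1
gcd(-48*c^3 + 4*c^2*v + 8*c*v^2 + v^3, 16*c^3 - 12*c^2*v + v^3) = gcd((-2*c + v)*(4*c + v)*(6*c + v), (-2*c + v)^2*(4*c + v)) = -8*c^2 + 2*c*v + v^2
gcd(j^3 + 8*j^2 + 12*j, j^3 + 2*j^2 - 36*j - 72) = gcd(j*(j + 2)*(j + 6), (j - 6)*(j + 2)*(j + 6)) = j^2 + 8*j + 12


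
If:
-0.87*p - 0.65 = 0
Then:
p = -0.75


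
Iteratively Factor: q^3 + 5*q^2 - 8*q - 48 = (q + 4)*(q^2 + q - 12) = (q - 3)*(q + 4)*(q + 4)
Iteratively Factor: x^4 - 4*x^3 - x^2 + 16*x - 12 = (x - 1)*(x^3 - 3*x^2 - 4*x + 12) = (x - 3)*(x - 1)*(x^2 - 4) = (x - 3)*(x - 1)*(x + 2)*(x - 2)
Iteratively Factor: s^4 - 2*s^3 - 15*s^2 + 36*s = (s - 3)*(s^3 + s^2 - 12*s) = (s - 3)*(s + 4)*(s^2 - 3*s) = s*(s - 3)*(s + 4)*(s - 3)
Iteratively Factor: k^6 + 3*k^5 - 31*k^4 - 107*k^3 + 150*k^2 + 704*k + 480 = (k + 2)*(k^5 + k^4 - 33*k^3 - 41*k^2 + 232*k + 240) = (k + 2)*(k + 4)*(k^4 - 3*k^3 - 21*k^2 + 43*k + 60) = (k - 3)*(k + 2)*(k + 4)*(k^3 - 21*k - 20) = (k - 3)*(k + 1)*(k + 2)*(k + 4)*(k^2 - k - 20) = (k - 3)*(k + 1)*(k + 2)*(k + 4)^2*(k - 5)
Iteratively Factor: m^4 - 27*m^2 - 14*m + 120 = (m - 2)*(m^3 + 2*m^2 - 23*m - 60) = (m - 2)*(m + 4)*(m^2 - 2*m - 15) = (m - 5)*(m - 2)*(m + 4)*(m + 3)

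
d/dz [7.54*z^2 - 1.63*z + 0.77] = 15.08*z - 1.63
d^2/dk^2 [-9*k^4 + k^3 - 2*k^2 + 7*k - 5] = -108*k^2 + 6*k - 4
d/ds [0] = 0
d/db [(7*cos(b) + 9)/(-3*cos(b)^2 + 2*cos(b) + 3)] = (21*sin(b)^2 - 54*cos(b) - 24)*sin(b)/(3*sin(b)^2 + 2*cos(b))^2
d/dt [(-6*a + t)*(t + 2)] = -6*a + 2*t + 2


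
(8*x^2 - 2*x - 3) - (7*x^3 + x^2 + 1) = -7*x^3 + 7*x^2 - 2*x - 4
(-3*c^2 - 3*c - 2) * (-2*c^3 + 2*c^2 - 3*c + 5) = 6*c^5 + 7*c^3 - 10*c^2 - 9*c - 10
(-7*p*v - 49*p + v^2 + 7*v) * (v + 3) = -7*p*v^2 - 70*p*v - 147*p + v^3 + 10*v^2 + 21*v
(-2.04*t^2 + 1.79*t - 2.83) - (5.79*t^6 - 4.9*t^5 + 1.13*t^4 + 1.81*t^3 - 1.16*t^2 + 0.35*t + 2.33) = -5.79*t^6 + 4.9*t^5 - 1.13*t^4 - 1.81*t^3 - 0.88*t^2 + 1.44*t - 5.16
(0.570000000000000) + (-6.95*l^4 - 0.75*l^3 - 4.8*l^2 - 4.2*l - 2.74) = -6.95*l^4 - 0.75*l^3 - 4.8*l^2 - 4.2*l - 2.17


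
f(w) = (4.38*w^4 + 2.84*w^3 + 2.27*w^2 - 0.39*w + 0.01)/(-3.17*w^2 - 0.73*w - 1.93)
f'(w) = (6.34*w + 0.73)*(4.38*w^4 + 2.84*w^3 + 2.27*w^2 - 0.39*w + 0.01)/(-3.17*w^2 - 0.73*w - 1.93)^2 + (17.52*w^3 + 8.52*w^2 + 4.54*w - 0.39)/(-3.17*w^2 - 0.73*w - 1.93)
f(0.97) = -1.47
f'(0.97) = -3.19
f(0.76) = -0.86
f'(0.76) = -2.52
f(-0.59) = -0.38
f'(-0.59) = 0.99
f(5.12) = -38.85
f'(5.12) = -14.74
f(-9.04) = -107.48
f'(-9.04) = 24.40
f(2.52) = -9.85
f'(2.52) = -7.57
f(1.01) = -1.60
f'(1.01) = -3.31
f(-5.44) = -37.57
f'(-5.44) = 14.44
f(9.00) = -116.82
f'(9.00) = -25.45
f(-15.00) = -301.99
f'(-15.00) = 40.87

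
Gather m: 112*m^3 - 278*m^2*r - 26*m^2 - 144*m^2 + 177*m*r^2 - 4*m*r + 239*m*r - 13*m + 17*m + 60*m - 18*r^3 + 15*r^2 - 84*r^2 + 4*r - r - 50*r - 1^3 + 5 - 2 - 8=112*m^3 + m^2*(-278*r - 170) + m*(177*r^2 + 235*r + 64) - 18*r^3 - 69*r^2 - 47*r - 6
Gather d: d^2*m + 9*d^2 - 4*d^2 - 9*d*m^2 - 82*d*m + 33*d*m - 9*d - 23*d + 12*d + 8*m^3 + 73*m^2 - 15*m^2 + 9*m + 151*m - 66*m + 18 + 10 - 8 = d^2*(m + 5) + d*(-9*m^2 - 49*m - 20) + 8*m^3 + 58*m^2 + 94*m + 20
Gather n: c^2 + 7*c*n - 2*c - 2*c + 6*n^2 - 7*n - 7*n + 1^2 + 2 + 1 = c^2 - 4*c + 6*n^2 + n*(7*c - 14) + 4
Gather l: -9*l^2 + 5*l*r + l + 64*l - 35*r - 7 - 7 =-9*l^2 + l*(5*r + 65) - 35*r - 14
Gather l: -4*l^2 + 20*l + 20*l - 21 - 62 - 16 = -4*l^2 + 40*l - 99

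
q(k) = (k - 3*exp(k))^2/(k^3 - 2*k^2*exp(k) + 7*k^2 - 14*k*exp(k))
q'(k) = (2 - 6*exp(k))*(k - 3*exp(k))/(k^3 - 2*k^2*exp(k) + 7*k^2 - 14*k*exp(k)) + (k - 3*exp(k))^2*(2*k^2*exp(k) - 3*k^2 + 18*k*exp(k) - 14*k + 14*exp(k))/(k^3 - 2*k^2*exp(k) + 7*k^2 - 14*k*exp(k))^2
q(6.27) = -28.53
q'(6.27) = -21.87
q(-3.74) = 0.31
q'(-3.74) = -0.09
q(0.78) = -1.53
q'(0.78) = 0.65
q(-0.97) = 0.44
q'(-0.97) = 0.50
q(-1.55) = 0.29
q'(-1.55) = 0.12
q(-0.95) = 0.45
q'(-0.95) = 0.53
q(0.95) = -1.45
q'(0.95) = 0.26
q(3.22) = -3.35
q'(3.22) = -2.03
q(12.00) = -3212.23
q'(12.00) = -2775.51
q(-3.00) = 0.27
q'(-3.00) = -0.04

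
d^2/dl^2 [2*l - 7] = 0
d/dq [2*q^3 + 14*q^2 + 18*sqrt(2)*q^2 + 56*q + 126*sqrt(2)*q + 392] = 6*q^2 + 28*q + 36*sqrt(2)*q + 56 + 126*sqrt(2)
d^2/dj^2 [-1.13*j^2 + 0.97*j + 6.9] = -2.26000000000000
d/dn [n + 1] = 1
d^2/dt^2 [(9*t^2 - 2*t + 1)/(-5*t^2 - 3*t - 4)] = 2*(185*t^3 + 465*t^2 - 165*t - 157)/(125*t^6 + 225*t^5 + 435*t^4 + 387*t^3 + 348*t^2 + 144*t + 64)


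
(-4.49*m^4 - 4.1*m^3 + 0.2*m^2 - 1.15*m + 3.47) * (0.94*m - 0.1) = -4.2206*m^5 - 3.405*m^4 + 0.598*m^3 - 1.101*m^2 + 3.3768*m - 0.347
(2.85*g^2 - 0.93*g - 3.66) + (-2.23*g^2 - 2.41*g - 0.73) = 0.62*g^2 - 3.34*g - 4.39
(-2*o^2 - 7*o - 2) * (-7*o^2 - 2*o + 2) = 14*o^4 + 53*o^3 + 24*o^2 - 10*o - 4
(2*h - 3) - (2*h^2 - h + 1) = -2*h^2 + 3*h - 4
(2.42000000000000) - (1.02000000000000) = 1.40000000000000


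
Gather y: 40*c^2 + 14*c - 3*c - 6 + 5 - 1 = 40*c^2 + 11*c - 2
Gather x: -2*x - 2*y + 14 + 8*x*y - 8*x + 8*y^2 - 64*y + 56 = x*(8*y - 10) + 8*y^2 - 66*y + 70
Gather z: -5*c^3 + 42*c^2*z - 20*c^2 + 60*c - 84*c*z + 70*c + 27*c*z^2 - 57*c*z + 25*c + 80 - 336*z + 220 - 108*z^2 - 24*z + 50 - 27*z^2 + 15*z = -5*c^3 - 20*c^2 + 155*c + z^2*(27*c - 135) + z*(42*c^2 - 141*c - 345) + 350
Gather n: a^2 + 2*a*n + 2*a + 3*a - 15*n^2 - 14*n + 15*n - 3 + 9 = a^2 + 5*a - 15*n^2 + n*(2*a + 1) + 6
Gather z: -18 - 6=-24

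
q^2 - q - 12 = (q - 4)*(q + 3)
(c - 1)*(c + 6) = c^2 + 5*c - 6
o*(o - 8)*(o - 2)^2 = o^4 - 12*o^3 + 36*o^2 - 32*o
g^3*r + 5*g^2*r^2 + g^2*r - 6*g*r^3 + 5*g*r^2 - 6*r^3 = (g - r)*(g + 6*r)*(g*r + r)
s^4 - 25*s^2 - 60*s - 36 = (s - 6)*(s + 1)*(s + 2)*(s + 3)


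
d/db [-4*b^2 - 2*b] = -8*b - 2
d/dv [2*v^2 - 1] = 4*v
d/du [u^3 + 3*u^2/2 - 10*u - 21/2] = 3*u^2 + 3*u - 10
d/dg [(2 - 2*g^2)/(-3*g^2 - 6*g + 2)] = 4*(3*g^2 + g + 3)/(9*g^4 + 36*g^3 + 24*g^2 - 24*g + 4)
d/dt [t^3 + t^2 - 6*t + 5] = 3*t^2 + 2*t - 6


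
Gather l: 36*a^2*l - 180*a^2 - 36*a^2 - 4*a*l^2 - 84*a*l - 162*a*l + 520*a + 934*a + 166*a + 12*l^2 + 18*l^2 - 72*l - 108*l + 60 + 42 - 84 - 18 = -216*a^2 + 1620*a + l^2*(30 - 4*a) + l*(36*a^2 - 246*a - 180)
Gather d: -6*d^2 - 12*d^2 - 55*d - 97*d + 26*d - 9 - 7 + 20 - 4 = -18*d^2 - 126*d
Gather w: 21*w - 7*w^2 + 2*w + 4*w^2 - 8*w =-3*w^2 + 15*w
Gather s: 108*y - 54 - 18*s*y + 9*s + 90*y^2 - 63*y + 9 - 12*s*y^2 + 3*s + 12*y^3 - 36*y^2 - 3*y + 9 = s*(-12*y^2 - 18*y + 12) + 12*y^3 + 54*y^2 + 42*y - 36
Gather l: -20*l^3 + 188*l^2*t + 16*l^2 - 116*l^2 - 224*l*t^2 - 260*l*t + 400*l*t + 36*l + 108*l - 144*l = -20*l^3 + l^2*(188*t - 100) + l*(-224*t^2 + 140*t)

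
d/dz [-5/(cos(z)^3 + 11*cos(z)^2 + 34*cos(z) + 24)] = 5*(3*sin(z)^2 - 22*cos(z) - 37)*sin(z)/(cos(z)^3 + 11*cos(z)^2 + 34*cos(z) + 24)^2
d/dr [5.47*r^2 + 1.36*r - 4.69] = 10.94*r + 1.36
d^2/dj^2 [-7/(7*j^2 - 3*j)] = 14*(7*j*(7*j - 3) - (14*j - 3)^2)/(j^3*(7*j - 3)^3)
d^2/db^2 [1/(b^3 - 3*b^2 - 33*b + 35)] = 6*((1 - b)*(b^3 - 3*b^2 - 33*b + 35) + 3*(-b^2 + 2*b + 11)^2)/(b^3 - 3*b^2 - 33*b + 35)^3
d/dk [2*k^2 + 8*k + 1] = 4*k + 8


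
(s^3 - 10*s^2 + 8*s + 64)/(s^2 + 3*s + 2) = (s^2 - 12*s + 32)/(s + 1)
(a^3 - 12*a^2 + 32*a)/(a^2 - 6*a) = (a^2 - 12*a + 32)/(a - 6)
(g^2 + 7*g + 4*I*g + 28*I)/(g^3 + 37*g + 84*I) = (g + 7)/(g^2 - 4*I*g + 21)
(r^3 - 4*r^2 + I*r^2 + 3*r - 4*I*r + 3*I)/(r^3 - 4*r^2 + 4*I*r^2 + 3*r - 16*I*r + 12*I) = (r + I)/(r + 4*I)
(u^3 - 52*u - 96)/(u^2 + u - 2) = (u^2 - 2*u - 48)/(u - 1)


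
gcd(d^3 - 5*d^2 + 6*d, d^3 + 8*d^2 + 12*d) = d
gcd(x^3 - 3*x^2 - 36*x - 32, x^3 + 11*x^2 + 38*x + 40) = x + 4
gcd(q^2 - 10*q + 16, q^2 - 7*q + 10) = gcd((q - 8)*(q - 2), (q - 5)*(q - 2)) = q - 2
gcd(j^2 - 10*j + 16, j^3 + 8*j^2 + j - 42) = j - 2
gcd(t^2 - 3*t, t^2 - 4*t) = t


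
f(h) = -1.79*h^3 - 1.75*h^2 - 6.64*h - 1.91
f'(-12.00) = -737.92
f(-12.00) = 2918.89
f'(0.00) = -6.64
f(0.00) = -1.91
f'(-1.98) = -20.76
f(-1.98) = 18.27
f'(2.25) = -41.70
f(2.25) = -46.10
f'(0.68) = -11.50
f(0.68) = -7.80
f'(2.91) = -62.30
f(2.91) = -80.16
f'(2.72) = -55.89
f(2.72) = -68.94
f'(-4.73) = -110.23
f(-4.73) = 179.77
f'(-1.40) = -12.27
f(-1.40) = 8.87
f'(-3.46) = -58.82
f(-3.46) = 74.26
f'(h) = -5.37*h^2 - 3.5*h - 6.64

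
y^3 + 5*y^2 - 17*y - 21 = (y - 3)*(y + 1)*(y + 7)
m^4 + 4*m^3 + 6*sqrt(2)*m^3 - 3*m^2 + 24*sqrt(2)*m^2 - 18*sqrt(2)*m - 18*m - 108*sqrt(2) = (m - 2)*(m + 3)^2*(m + 6*sqrt(2))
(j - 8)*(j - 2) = j^2 - 10*j + 16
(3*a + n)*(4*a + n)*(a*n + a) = 12*a^3*n + 12*a^3 + 7*a^2*n^2 + 7*a^2*n + a*n^3 + a*n^2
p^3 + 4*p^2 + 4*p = p*(p + 2)^2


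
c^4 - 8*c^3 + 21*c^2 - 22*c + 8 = (c - 4)*(c - 2)*(c - 1)^2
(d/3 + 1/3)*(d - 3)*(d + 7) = d^3/3 + 5*d^2/3 - 17*d/3 - 7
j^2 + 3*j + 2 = (j + 1)*(j + 2)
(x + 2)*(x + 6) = x^2 + 8*x + 12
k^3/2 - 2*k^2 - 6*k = k*(k/2 + 1)*(k - 6)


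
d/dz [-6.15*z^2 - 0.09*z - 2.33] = -12.3*z - 0.09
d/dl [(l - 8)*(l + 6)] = 2*l - 2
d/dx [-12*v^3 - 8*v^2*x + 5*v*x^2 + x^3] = -8*v^2 + 10*v*x + 3*x^2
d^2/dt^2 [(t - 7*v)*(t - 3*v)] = 2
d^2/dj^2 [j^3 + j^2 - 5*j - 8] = 6*j + 2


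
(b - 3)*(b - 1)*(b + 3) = b^3 - b^2 - 9*b + 9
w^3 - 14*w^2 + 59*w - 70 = (w - 7)*(w - 5)*(w - 2)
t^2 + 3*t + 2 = (t + 1)*(t + 2)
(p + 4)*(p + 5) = p^2 + 9*p + 20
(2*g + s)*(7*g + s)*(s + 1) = 14*g^2*s + 14*g^2 + 9*g*s^2 + 9*g*s + s^3 + s^2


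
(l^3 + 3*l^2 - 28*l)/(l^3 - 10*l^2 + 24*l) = (l + 7)/(l - 6)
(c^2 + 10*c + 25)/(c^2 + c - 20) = (c + 5)/(c - 4)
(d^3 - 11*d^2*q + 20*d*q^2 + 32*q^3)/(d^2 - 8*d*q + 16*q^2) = (-d^2 + 7*d*q + 8*q^2)/(-d + 4*q)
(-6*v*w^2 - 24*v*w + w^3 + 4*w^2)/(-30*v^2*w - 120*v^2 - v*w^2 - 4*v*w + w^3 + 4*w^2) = w/(5*v + w)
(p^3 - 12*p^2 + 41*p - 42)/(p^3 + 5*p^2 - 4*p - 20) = (p^2 - 10*p + 21)/(p^2 + 7*p + 10)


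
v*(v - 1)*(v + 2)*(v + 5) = v^4 + 6*v^3 + 3*v^2 - 10*v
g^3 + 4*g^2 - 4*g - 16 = (g - 2)*(g + 2)*(g + 4)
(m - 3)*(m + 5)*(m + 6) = m^3 + 8*m^2 - 3*m - 90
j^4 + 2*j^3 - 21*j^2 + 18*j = j*(j - 3)*(j - 1)*(j + 6)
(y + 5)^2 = y^2 + 10*y + 25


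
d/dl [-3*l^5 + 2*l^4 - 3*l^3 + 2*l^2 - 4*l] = -15*l^4 + 8*l^3 - 9*l^2 + 4*l - 4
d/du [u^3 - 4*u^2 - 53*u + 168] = 3*u^2 - 8*u - 53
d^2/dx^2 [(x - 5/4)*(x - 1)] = 2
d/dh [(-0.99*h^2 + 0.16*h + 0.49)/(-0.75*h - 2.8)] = (0.7425*h^2 + 5.544*h - 0.0805)/(0.5625*h^2 + 4.2*h + 7.84)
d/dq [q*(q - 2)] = 2*q - 2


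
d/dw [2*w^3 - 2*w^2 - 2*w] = 6*w^2 - 4*w - 2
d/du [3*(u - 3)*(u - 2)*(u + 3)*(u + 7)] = 12*u^3 + 45*u^2 - 138*u - 135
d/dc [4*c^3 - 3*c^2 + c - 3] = 12*c^2 - 6*c + 1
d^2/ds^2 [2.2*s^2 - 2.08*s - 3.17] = 4.40000000000000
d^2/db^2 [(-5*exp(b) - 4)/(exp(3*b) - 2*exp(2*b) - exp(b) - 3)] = (-20*exp(6*b) - 6*exp(5*b) + 48*exp(4*b) - 241*exp(3*b) + 48*exp(2*b) + 107*exp(b) - 33)*exp(b)/(exp(9*b) - 6*exp(8*b) + 9*exp(7*b) - 5*exp(6*b) + 27*exp(5*b) - 24*exp(4*b) - 10*exp(3*b) - 63*exp(2*b) - 27*exp(b) - 27)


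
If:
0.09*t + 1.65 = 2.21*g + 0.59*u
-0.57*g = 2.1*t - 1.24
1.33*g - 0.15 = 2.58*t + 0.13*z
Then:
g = 0.0640303968477343*z + 0.824233042499296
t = 0.366755793226381 - 0.017379679144385*z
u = -0.242493810434725*z - 0.234825428022154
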